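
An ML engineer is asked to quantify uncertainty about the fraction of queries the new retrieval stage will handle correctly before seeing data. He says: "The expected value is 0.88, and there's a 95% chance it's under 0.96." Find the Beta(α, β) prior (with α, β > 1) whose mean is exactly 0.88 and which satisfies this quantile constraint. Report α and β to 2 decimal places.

With mean 0.88 fixed, write α = 0.88s, β = 0.12s where s = α+β.
Need P(θ < 0.96) = 0.95 under Beta(0.88s, 0.12s). Normal approximation: (q−m)/√(m(1−m)/s) ≈ z_{0.95} = 1.64, so s ≈ 0.88·0.12·(1.64)²/(0.96−0.88)² = 44.6.
At s = 44.6: P(θ<0.96) ≈ 0.982. Adjusting to match 0.95 gives s ≈ 29.68.
So α = 0.88·29.68 ≈ 26.12, β = 0.12·29.68 ≈ 3.56.

α ≈ 26.12, β ≈ 3.56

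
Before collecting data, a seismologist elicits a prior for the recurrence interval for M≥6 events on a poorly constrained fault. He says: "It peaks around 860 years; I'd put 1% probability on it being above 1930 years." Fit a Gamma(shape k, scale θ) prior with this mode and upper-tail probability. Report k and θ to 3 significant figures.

Gamma(k,θ) with k>1 has mode (k−1)θ, so θ = 860/(k−1).
Need P(X < 1930) = 0.99 with θ tied to k this way. Start at k = 2, θ = 860: P(X<1930) ≈ 0.656.
Too low — raise k to concentrate. Iterating converges to k ≈ 8.35.
Then θ = 860/(8.35−1) ≈ 117.

k ≈ 8.35, θ ≈ 117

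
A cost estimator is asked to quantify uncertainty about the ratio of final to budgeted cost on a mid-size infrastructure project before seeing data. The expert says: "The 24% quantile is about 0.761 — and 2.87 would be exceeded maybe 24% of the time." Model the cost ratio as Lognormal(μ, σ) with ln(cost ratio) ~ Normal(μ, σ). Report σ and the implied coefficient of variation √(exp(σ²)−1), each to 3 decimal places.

σ ≈ 0.940, CV ≈ 1.191

If T ~ Lognormal(μ,σ) then ln T ~ Normal(μ,σ), so the p-quantile of ln T is μ + z_p·σ.
ln(0.761) = -0.2731 and ln(2.87) = 1.054; z_{0.24} = -0.7063, z_{0.76} = 0.7063.
σ = (1.054 − -0.2731)/(0.7063 − (-0.7063)) = 0.940.
μ = -0.2731 − (-0.7063)·0.940 = 0.391.
CV = √(exp(σ²)−1) = √(exp(0.8830)−1) = 1.191.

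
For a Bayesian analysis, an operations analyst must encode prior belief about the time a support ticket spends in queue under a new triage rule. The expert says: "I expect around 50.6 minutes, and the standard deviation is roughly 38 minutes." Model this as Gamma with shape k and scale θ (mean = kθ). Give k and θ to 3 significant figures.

For Gamma(k, scale θ): mean = kθ, variance = kθ², so CV = 1/√k.
CV = SD/mean = 38/50.6 = 0.751, hence k = 1/CV² = 1.77.
Then θ = mean/k = 50.6/1.77 = 28.5.

k ≈ 1.77, θ ≈ 28.5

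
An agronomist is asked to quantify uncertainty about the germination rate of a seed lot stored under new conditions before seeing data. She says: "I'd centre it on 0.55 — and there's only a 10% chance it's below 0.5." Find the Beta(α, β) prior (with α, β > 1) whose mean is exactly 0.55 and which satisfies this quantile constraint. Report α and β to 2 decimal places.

α ≈ 89.72, β ≈ 73.41

With mean 0.55 fixed, write α = 0.55s, β = 0.45s where s = α+β.
Need P(θ < 0.5) = 0.1 under Beta(0.55s, 0.45s). Normal approximation: (q−m)/√(m(1−m)/s) ≈ z_{0.1} = -1.28, so s ≈ 0.55·0.45·(-1.28)²/(0.5−0.55)² = 162.6.
At s = 162.6: P(θ<0.5) ≈ 0.100. Adjusting to match 0.1 gives s ≈ 163.12.
So α = 0.55·163.12 ≈ 89.72, β = 0.45·163.12 ≈ 73.41.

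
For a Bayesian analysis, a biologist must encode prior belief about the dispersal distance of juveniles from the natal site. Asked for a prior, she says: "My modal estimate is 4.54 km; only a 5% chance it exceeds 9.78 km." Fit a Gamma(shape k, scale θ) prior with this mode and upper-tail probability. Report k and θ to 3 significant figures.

Gamma(k,θ) with k>1 has mode (k−1)θ, so θ = 4.54/(k−1).
Need P(X < 9.78) = 0.95 with θ tied to k this way. Start at k = 2, θ = 4.54: P(X<9.78) ≈ 0.634.
Too low — raise k to concentrate. Iterating converges to k ≈ 5.68.
Then θ = 4.54/(5.68−1) ≈ 0.97.

k ≈ 5.68, θ ≈ 0.97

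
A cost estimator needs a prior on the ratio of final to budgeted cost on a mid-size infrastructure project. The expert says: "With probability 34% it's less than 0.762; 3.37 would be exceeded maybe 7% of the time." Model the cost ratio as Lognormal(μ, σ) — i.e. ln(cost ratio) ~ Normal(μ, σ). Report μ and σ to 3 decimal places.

μ ≈ 0.053, σ ≈ 0.787

If T ~ Lognormal(μ,σ) then ln T ~ Normal(μ,σ), so the p-quantile of ln T is μ + z_p·σ.
ln(0.762) = -0.2718 and ln(3.37) = 1.215; z_{0.34} = -0.4125, z_{0.93} = 1.476.
σ = (1.215 − -0.2718)/(1.476 − (-0.4125)) = 0.787.
μ = -0.2718 − (-0.4125)·0.787 = 0.053.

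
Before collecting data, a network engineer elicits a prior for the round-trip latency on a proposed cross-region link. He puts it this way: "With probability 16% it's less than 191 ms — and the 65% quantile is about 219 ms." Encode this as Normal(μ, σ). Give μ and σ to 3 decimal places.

The p-quantile of Normal(μ,σ) is μ + z_p·σ, with z_{0.16} = -0.9945 and z_{0.65} = 0.3853.
Eliminate σ: μ = (z₂·x₁ − z₁·x₂)/(z₂ − z₁) = (0.3853·191 − (-0.9945)·219)/1.38 = 211.181.
Then σ = (x₂ − x₁)/(z₂ − z₁) = (219 − 191)/1.38 = 20.293.

μ = 211.181, σ = 20.293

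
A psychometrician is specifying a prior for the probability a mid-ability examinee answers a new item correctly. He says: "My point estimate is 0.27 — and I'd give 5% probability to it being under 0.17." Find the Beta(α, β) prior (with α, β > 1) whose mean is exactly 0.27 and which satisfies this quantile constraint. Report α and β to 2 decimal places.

With mean 0.27 fixed, write α = 0.27s, β = 0.73s where s = α+β.
Need P(θ < 0.17) = 0.05 under Beta(0.27s, 0.73s). Normal approximation: (q−m)/√(m(1−m)/s) ≈ z_{0.05} = -1.64, so s ≈ 0.27·0.73·(-1.64)²/(0.17−0.27)² = 53.3.
At s = 53.3: P(θ<0.17) ≈ 0.039. Adjusting to match 0.05 gives s ≈ 46.63.
So α = 0.27·46.63 ≈ 12.59, β = 0.73·46.63 ≈ 34.04.

α ≈ 12.59, β ≈ 34.04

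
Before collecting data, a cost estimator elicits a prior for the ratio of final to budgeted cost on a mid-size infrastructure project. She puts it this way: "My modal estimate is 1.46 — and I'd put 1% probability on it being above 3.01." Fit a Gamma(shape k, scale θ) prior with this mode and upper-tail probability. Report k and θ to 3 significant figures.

k ≈ 10.3, θ ≈ 0.157

Gamma(k,θ) with k>1 has mode (k−1)θ, so θ = 1.46/(k−1).
Need P(X < 3.01) = 0.99 with θ tied to k this way. Start at k = 2, θ = 1.46: P(X<3.01) ≈ 0.610.
Too low — raise k to concentrate. Iterating converges to k ≈ 10.3.
Then θ = 1.46/(10.3−1) ≈ 0.157.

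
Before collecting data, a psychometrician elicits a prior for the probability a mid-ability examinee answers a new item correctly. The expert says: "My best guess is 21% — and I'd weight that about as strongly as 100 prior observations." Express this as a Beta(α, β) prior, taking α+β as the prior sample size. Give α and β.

α = 21, β = 79

Under the effective-sample-size interpretation, Beta(α, β) has prior mean α/(α+β) and prior sample size α+β.
So α+β = 100 and α/(α+β) = 0.21, giving α = 0.21·100 = 21 and β = 100 − 21 = 79.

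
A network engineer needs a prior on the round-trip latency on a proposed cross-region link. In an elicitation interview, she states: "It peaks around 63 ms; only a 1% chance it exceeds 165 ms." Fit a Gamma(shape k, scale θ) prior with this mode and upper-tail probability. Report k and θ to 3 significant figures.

Gamma(k,θ) with k>1 has mode (k−1)θ, so θ = 63/(k−1).
Need P(X < 165) = 0.99 with θ tied to k this way. Start at k = 2, θ = 63: P(X<165) ≈ 0.736.
Too low — raise k to concentrate. Iterating converges to k ≈ 6.01.
Then θ = 63/(6.01−1) ≈ 12.6.

k ≈ 6.01, θ ≈ 12.6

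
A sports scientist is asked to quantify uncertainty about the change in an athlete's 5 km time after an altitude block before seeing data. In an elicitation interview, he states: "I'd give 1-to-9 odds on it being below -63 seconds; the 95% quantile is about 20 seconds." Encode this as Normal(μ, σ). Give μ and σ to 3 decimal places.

μ = -26.652, σ = 28.362

For Normal(μ,σ), the p-quantile is μ + z_p·σ. Here z_{0.1} = -1.282, z_{0.95} = 1.645.
So -63 = μ − 1.282σ and 20 = μ + 1.645σ.
Subtracting: σ = (20 − -63)/(1.645 − (-1.282)) = 28.362.
Then μ = -63 − (-1.282)·28.362 = -26.652.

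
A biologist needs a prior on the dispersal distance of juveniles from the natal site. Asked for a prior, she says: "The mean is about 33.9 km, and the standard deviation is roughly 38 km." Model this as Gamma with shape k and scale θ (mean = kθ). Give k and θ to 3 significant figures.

For Gamma(k, scale θ): mean = kθ, variance = kθ², so CV = 1/√k.
CV = SD/mean = 38/33.9 = 1.121, hence k = 1/CV² = 0.796.
Then θ = mean/k = 33.9/0.796 = 42.6.

k ≈ 0.796, θ ≈ 42.6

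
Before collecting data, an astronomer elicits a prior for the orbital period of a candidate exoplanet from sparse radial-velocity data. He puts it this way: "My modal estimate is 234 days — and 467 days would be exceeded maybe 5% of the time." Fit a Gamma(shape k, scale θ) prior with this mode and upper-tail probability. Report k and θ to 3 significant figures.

k ≈ 6.81, θ ≈ 40.3

Gamma(k,θ) with k>1 has mode (k−1)θ, so θ = 234/(k−1).
Need P(X < 467) = 0.95 with θ tied to k this way. Start at k = 2, θ = 234: P(X<467) ≈ 0.593.
Too low — raise k to concentrate. Iterating converges to k ≈ 6.81.
Then θ = 234/(6.81−1) ≈ 40.3.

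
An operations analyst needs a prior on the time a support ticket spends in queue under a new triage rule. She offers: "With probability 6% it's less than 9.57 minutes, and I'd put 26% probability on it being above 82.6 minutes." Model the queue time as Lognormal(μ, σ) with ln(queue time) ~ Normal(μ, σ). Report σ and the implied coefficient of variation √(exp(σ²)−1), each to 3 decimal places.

If T ~ Lognormal(μ,σ) then ln T ~ Normal(μ,σ), so the p-quantile of ln T is μ + z_p·σ.
ln(9.57) = 2.259 and ln(82.6) = 4.414; z_{0.06} = -1.555, z_{0.74} = 0.6433.
σ = (4.414 − 2.259)/(0.6433 − (-1.555)) = 0.981.
μ = 2.259 − (-1.555)·0.981 = 3.783.
CV = √(exp(σ²)−1) = √(exp(0.9615)−1) = 1.271.

σ ≈ 0.981, CV ≈ 1.271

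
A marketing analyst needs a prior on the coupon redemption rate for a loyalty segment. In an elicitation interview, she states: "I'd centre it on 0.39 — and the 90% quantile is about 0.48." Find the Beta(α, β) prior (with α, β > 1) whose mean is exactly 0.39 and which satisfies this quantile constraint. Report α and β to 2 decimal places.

α ≈ 19.08, β ≈ 29.84

With mean 0.39 fixed, write α = 0.39s, β = 0.61s where s = α+β.
Need P(θ < 0.48) = 0.9 under Beta(0.39s, 0.61s). Normal approximation: (q−m)/√(m(1−m)/s) ≈ z_{0.9} = 1.28, so s ≈ 0.39·0.61·(1.28)²/(0.48−0.39)² = 48.2.
At s = 48.2: P(θ<0.48) ≈ 0.898. Adjusting to match 0.9 gives s ≈ 48.93.
So α = 0.39·48.93 ≈ 19.08, β = 0.61·48.93 ≈ 29.84.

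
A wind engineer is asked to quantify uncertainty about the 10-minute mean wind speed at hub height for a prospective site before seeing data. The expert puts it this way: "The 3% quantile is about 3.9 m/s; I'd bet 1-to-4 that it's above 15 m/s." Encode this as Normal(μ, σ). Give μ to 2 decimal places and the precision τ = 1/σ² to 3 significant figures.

The p-quantile of Normal(μ,σ) is μ + z_p·σ, with z_{0.03} = -1.881 and z_{0.8} = 0.8416.
Eliminate σ: μ = (z₂·x₁ − z₁·x₂)/(z₂ − z₁) = (0.8416·3.9 − (-1.881)·15)/2.722 = 11.57.
Then σ = (x₂ − x₁)/(z₂ − z₁) = (15 − 3.9)/2.722 = 4.08.
Precision τ = 1/σ² = 1/4.077² = 0.0602.

μ = 11.57, τ = 0.0602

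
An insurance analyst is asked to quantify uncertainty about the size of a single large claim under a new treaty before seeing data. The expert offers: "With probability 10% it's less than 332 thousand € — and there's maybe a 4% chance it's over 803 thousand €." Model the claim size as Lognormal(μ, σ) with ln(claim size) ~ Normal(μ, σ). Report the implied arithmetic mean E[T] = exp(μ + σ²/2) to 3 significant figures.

E[T] ≈ 503 thousand €

If T ~ Lognormal(μ,σ) then ln T ~ Normal(μ,σ), so the p-quantile of ln T is μ + z_p·σ.
ln(332) = 5.805 and ln(803) = 6.688; z_{0.1} = -1.282, z_{0.96} = 1.751.
σ = (6.688 − 5.805)/(1.751 − (-1.282)) = 0.291.
μ = 5.805 − (-1.282)·0.291 = 6.178.
E[T] = exp(μ + σ²/2) = exp(6.178 + 0.0424) = 503 thousand €.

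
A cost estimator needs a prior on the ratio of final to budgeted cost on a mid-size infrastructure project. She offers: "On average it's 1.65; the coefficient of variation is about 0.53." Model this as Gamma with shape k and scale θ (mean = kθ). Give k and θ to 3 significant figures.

k ≈ 3.56, θ ≈ 0.463

For Gamma(k, scale θ): mean = kθ, variance = kθ², so CV = 1/√k.
CV = 0.53, hence k = 1/CV² = 3.56.
Then θ = mean/k = 1.65/3.56 = 0.463.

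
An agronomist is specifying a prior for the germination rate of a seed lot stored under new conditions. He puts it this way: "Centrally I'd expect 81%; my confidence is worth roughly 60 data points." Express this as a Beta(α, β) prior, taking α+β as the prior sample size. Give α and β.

α = 48.6, β = 11.4

Under the effective-sample-size interpretation, Beta(α, β) has prior mean α/(α+β) and prior sample size α+β.
So α+β = 60 and α/(α+β) = 0.81, giving α = 0.81·60 = 48.6 and β = 60 − 48.6 = 11.4.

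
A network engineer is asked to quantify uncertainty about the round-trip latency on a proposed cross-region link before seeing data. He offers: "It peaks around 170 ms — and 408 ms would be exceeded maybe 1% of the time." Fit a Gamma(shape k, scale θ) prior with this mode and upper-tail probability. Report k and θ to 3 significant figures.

Gamma(k,θ) with k>1 has mode (k−1)θ, so θ = 170/(k−1).
Need P(X < 408) = 0.99 with θ tied to k this way. Start at k = 2, θ = 170: P(X<408) ≈ 0.692.
Too low — raise k to concentrate. Iterating converges to k ≈ 7.18.
Then θ = 170/(7.18−1) ≈ 27.5.

k ≈ 7.18, θ ≈ 27.5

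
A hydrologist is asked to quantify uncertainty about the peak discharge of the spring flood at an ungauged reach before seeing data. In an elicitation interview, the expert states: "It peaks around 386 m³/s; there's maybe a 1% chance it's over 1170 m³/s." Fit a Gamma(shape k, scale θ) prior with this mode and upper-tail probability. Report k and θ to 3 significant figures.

k ≈ 4.65, θ ≈ 106

Gamma(k,θ) with k>1 has mode (k−1)θ, so θ = 386/(k−1).
Need P(X < 1170) = 0.99 with θ tied to k this way. Start at k = 2, θ = 386: P(X<1170) ≈ 0.805.
Too low — raise k to concentrate. Iterating converges to k ≈ 4.65.
Then θ = 386/(4.65−1) ≈ 106.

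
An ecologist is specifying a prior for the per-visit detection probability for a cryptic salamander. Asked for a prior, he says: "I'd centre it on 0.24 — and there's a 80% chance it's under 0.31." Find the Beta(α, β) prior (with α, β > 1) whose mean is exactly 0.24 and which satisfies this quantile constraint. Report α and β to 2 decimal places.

α ≈ 5.90, β ≈ 18.67

With mean 0.24 fixed, write α = 0.24s, β = 0.76s where s = α+β.
Need P(θ < 0.31) = 0.8 under Beta(0.24s, 0.76s). Normal approximation: (q−m)/√(m(1−m)/s) ≈ z_{0.8} = 0.842, so s ≈ 0.24·0.76·(0.842)²/(0.31−0.24)² = 26.4.
At s = 26.4: P(θ<0.31) ≈ 0.807. Adjusting to match 0.8 gives s ≈ 24.57.
So α = 0.24·24.57 ≈ 5.90, β = 0.76·24.57 ≈ 18.67.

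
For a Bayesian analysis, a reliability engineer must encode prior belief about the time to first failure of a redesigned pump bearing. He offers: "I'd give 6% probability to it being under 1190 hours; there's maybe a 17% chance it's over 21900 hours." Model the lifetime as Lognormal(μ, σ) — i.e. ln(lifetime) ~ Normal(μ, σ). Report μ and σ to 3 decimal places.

μ ≈ 8.887, σ ≈ 1.161

If T ~ Lognormal(μ,σ) then ln T ~ Normal(μ,σ), so the p-quantile of ln T is μ + z_p·σ.
ln(1190) = 7.082 and ln(21900) = 9.994; z_{0.06} = -1.555, z_{0.83} = 0.9542.
σ = (9.994 − 7.082)/(0.9542 − (-1.555)) = 1.161.
μ = 7.082 − (-1.555)·1.161 = 8.887.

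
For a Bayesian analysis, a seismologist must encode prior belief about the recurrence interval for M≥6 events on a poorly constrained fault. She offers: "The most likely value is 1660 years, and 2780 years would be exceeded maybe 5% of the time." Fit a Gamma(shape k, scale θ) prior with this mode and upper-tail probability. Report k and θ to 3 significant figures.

k ≈ 11.5, θ ≈ 158

Gamma(k,θ) with k>1 has mode (k−1)θ, so θ = 1660/(k−1).
Need P(X < 2780) = 0.95 with θ tied to k this way. Start at k = 2, θ = 1660: P(X<2780) ≈ 0.499.
Too low — raise k to concentrate. Iterating converges to k ≈ 11.5.
Then θ = 1660/(11.5−1) ≈ 158.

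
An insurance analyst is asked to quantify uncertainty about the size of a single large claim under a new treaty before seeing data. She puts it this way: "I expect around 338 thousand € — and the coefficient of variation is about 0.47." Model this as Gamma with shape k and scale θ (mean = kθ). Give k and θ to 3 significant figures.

k ≈ 4.53, θ ≈ 74.7

For Gamma(k, scale θ): mean = kθ, variance = kθ², so CV = 1/√k.
CV = 0.47, hence k = 1/CV² = 4.53.
Then θ = mean/k = 338/4.53 = 74.7.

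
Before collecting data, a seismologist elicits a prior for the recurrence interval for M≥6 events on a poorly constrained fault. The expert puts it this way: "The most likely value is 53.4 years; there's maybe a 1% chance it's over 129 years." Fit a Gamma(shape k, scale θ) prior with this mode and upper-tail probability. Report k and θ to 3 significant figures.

Gamma(k,θ) with k>1 has mode (k−1)θ, so θ = 53.4/(k−1).
Need P(X < 129) = 0.99 with θ tied to k this way. Start at k = 2, θ = 53.4: P(X<129) ≈ 0.695.
Too low — raise k to concentrate. Iterating converges to k ≈ 7.08.
Then θ = 53.4/(7.08−1) ≈ 8.79.

k ≈ 7.08, θ ≈ 8.79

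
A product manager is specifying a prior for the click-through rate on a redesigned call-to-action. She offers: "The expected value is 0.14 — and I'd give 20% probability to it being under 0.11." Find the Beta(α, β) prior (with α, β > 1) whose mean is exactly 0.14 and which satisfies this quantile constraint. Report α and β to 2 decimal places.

α ≈ 13.71, β ≈ 84.24

With mean 0.14 fixed, write α = 0.14s, β = 0.86s where s = α+β.
Need P(θ < 0.11) = 0.2 under Beta(0.14s, 0.86s). Normal approximation: (q−m)/√(m(1−m)/s) ≈ z_{0.2} = -0.842, so s ≈ 0.14·0.86·(-0.842)²/(0.11−0.14)² = 94.8.
At s = 94.8: P(θ<0.11) ≈ 0.205. Adjusting to match 0.2 gives s ≈ 97.96.
So α = 0.14·97.96 ≈ 13.71, β = 0.86·97.96 ≈ 84.24.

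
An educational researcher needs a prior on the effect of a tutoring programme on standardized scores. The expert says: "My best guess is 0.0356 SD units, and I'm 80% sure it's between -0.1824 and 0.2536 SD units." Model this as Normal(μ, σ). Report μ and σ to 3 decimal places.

A symmetric 80% interval runs μ ± z·σ with z = 1.282.
Half-width = 0.218, so σ = 0.218/1.282 = 0.170.
μ is the stated best guess, 0.036.

μ = 0.036, σ = 0.170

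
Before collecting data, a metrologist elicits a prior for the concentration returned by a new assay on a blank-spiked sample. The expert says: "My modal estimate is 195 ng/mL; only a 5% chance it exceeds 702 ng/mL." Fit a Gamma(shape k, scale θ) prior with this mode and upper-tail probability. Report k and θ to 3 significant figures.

Gamma(k,θ) with k>1 has mode (k−1)θ, so θ = 195/(k−1).
Need P(X < 702) = 0.95 with θ tied to k this way. Start at k = 2, θ = 195: P(X<702) ≈ 0.874.
Too low — raise k to concentrate. Iterating converges to k ≈ 2.57.
Then θ = 195/(2.57−1) ≈ 125.

k ≈ 2.57, θ ≈ 125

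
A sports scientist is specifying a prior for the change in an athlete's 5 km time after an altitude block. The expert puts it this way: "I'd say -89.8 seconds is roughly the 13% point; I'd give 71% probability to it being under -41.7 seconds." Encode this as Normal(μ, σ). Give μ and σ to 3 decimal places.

The p-quantile of Normal(μ,σ) is μ + z_p·σ, with z_{0.13} = -1.126 and z_{0.71} = 0.5534.
Eliminate σ: μ = (z₂·x₁ − z₁·x₂)/(z₂ − z₁) = (0.5534·-89.8 − (-1.126)·-41.7)/1.68 = -57.546.
Then σ = (x₂ − x₁)/(z₂ − z₁) = (-41.7 − -89.8)/1.68 = 28.635.

μ = -57.546, σ = 28.635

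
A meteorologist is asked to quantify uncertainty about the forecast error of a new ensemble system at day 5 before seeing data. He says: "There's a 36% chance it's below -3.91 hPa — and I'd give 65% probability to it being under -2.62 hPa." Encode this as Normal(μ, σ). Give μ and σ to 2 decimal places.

For Normal(μ,σ), the p-quantile is μ + z_p·σ. Here z_{0.36} = -0.3585, z_{0.65} = 0.3853.
So -3.91 = μ − 0.3585σ and -2.62 = μ + 0.3853σ.
Subtracting: σ = (-2.62 − -3.91)/(0.3853 − (-0.3585)) = 1.73.
Then μ = -3.91 − (-0.3585)·1.73 = -3.29.

μ = -3.29, σ = 1.73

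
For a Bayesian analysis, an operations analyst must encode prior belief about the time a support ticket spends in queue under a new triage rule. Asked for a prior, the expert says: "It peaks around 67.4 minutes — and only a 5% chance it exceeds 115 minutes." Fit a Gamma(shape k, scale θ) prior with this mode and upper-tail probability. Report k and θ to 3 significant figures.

k ≈ 10.8, θ ≈ 6.89

Gamma(k,θ) with k>1 has mode (k−1)θ, so θ = 67.4/(k−1).
Need P(X < 115) = 0.95 with θ tied to k this way. Start at k = 2, θ = 67.4: P(X<115) ≈ 0.509.
Too low — raise k to concentrate. Iterating converges to k ≈ 10.8.
Then θ = 67.4/(10.8−1) ≈ 6.89.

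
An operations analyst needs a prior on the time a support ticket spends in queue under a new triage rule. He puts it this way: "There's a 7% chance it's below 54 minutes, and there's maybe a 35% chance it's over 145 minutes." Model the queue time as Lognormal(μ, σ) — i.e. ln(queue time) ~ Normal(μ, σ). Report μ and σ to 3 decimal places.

If T ~ Lognormal(μ,σ) then ln T ~ Normal(μ,σ), so the p-quantile of ln T is μ + z_p·σ.
ln(54) = 3.989 and ln(145) = 4.977; z_{0.07} = -1.476, z_{0.65} = 0.3853.
σ = (4.977 − 3.989)/(0.3853 − (-1.476)) = 0.531.
μ = 3.989 − (-1.476)·0.531 = 4.772.

μ ≈ 4.772, σ ≈ 0.531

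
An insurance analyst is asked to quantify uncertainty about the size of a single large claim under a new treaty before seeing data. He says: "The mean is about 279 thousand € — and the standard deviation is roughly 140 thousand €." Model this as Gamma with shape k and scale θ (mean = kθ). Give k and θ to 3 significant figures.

For Gamma(k, scale θ): mean = kθ, variance = kθ², so CV = 1/√k.
CV = SD/mean = 140/279 = 0.5018, hence k = 1/CV² = 3.97.
Then θ = mean/k = 279/3.97 = 70.3.

k ≈ 3.97, θ ≈ 70.3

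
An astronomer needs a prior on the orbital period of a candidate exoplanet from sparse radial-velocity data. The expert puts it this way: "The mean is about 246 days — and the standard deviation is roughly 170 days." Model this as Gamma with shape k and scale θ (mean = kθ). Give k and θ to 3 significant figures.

For Gamma(k, scale θ): mean = kθ, variance = kθ², so CV = 1/√k.
CV = SD/mean = 170/246 = 0.6911, hence k = 1/CV² = 2.09.
Then θ = mean/k = 246/2.09 = 117.

k ≈ 2.09, θ ≈ 117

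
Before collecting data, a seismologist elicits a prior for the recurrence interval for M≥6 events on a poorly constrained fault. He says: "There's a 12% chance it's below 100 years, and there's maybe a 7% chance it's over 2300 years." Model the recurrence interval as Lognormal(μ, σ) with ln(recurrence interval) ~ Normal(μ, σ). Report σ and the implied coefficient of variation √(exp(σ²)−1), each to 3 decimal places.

If T ~ Lognormal(μ,σ) then ln T ~ Normal(μ,σ), so the p-quantile of ln T is μ + z_p·σ.
ln(100) = 4.605 and ln(2300) = 7.741; z_{0.12} = -1.175, z_{0.93} = 1.476.
σ = (7.741 − 4.605)/(1.476 − (-1.175)) = 1.183.
μ = 4.605 − (-1.175)·1.183 = 5.995.
CV = √(exp(σ²)−1) = √(exp(1.3992)−1) = 1.747.

σ ≈ 1.183, CV ≈ 1.747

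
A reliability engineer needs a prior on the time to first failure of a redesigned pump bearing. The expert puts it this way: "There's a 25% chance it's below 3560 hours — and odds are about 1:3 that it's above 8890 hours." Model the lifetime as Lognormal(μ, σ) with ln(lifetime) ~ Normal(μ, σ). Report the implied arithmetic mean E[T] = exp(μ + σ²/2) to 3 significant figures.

If T ~ Lognormal(μ,σ) then ln T ~ Normal(μ,σ), so the p-quantile of ln T is μ + z_p·σ.
ln(3560) = 8.178 and ln(8890) = 9.093; z_{0.25} = -0.6745, z_{0.75} = 0.6745.
σ = (9.093 − 8.178)/(0.6745 − (-0.6745)) = 0.678.
μ = 8.178 − (-0.6745)·0.678 = 8.635.
E[T] = exp(μ + σ²/2) = exp(8.635 + 0.2301) = 7080 hours.

E[T] ≈ 7080 hours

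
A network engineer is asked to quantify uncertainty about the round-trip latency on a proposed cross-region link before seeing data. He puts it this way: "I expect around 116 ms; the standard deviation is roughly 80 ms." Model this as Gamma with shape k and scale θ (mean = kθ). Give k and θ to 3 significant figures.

For Gamma(k, scale θ): mean = kθ, variance = kθ², so CV = 1/√k.
CV = SD/mean = 80/116 = 0.6897, hence k = 1/CV² = 2.1.
Then θ = mean/k = 116/2.1 = 55.2.

k ≈ 2.1, θ ≈ 55.2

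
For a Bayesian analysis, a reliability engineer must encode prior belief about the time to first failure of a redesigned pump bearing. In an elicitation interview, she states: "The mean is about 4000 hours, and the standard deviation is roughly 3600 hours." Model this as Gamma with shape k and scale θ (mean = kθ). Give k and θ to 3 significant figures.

For Gamma(k, scale θ): mean = kθ, variance = kθ², so CV = 1/√k.
CV = SD/mean = 3600/4000 = 0.9, hence k = 1/CV² = 1.23.
Then θ = mean/k = 4000/1.23 = 3240.

k ≈ 1.23, θ ≈ 3240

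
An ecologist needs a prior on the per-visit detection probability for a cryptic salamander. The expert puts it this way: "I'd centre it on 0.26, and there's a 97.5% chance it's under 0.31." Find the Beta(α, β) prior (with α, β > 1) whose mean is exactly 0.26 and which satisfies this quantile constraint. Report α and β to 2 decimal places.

α ≈ 81.12, β ≈ 230.89

With mean 0.26 fixed, write α = 0.26s, β = 0.74s where s = α+β.
Need P(θ < 0.31) = 0.975 under Beta(0.26s, 0.74s). Normal approximation: (q−m)/√(m(1−m)/s) ≈ z_{0.975} = 1.96, so s ≈ 0.26·0.74·(1.96)²/(0.31−0.26)² = 295.6.
At s = 295.6: P(θ<0.31) ≈ 0.972. Adjusting to match 0.975 gives s ≈ 312.02.
So α = 0.26·312.02 ≈ 81.12, β = 0.74·312.02 ≈ 230.89.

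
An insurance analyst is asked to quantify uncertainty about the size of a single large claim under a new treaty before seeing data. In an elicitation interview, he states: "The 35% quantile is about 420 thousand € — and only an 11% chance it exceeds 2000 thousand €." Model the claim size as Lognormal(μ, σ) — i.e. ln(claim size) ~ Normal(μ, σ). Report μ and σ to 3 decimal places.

If T ~ Lognormal(μ,σ) then ln T ~ Normal(μ,σ), so the p-quantile of ln T is μ + z_p·σ.
ln(420) = 6.04 and ln(2000) = 7.601; z_{0.35} = -0.3853, z_{0.89} = 1.227.
σ = (7.601 − 6.04)/(1.227 − (-0.3853)) = 0.968.
μ = 6.04 − (-0.3853)·0.968 = 6.413.

μ ≈ 6.413, σ ≈ 0.968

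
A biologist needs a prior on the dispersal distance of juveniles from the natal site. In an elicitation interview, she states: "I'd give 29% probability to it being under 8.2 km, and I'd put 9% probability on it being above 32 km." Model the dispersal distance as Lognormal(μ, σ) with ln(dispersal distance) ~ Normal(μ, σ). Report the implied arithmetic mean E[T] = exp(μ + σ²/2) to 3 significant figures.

E[T] ≈ 15.8 km

If T ~ Lognormal(μ,σ) then ln T ~ Normal(μ,σ), so the p-quantile of ln T is μ + z_p·σ.
ln(8.2) = 2.104 and ln(32) = 3.466; z_{0.29} = -0.5534, z_{0.91} = 1.341.
σ = (3.466 − 2.104)/(1.341 − (-0.5534)) = 0.719.
μ = 2.104 − (-0.5534)·0.719 = 2.502.
E[T] = exp(μ + σ²/2) = exp(2.502 + 0.2584) = 15.8 km.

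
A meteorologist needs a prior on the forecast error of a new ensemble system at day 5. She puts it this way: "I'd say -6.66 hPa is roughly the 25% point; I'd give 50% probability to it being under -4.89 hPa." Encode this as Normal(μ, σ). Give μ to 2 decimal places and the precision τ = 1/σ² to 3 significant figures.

The p-quantile of Normal(μ,σ) is μ + z_p·σ, with z_{0.25} = -0.6745 and z_{0.5} = 0.
Eliminate σ: μ = (z₂·x₁ − z₁·x₂)/(z₂ − z₁) = (0·-6.66 − (-0.6745)·-4.89)/0.6745 = -4.89.
Then σ = (x₂ − x₁)/(z₂ − z₁) = (-4.89 − -6.66)/0.6745 = 2.62.
Precision τ = 1/σ² = 1/2.624² = 0.145.

μ = -4.89, τ = 0.145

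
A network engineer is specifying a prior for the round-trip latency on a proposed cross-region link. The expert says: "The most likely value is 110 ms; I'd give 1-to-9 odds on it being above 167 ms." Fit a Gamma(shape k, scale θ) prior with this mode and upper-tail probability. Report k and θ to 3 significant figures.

Gamma(k,θ) with k>1 has mode (k−1)θ, so θ = 110/(k−1).
Need P(X < 167) = 0.9 with θ tied to k this way. Start at k = 2, θ = 110: P(X<167) ≈ 0.448.
Too low — raise k to concentrate. Iterating converges to k ≈ 11.7.
Then θ = 110/(11.7−1) ≈ 10.3.

k ≈ 11.7, θ ≈ 10.3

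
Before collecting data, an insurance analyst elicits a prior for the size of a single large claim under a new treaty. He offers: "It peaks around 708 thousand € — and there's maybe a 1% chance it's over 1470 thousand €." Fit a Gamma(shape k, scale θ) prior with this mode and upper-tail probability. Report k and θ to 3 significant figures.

Gamma(k,θ) with k>1 has mode (k−1)θ, so θ = 708/(k−1).
Need P(X < 1470) = 0.99 with θ tied to k this way. Start at k = 2, θ = 708: P(X<1470) ≈ 0.614.
Too low — raise k to concentrate. Iterating converges to k ≈ 10.1.
Then θ = 708/(10.1−1) ≈ 77.5.

k ≈ 10.1, θ ≈ 77.5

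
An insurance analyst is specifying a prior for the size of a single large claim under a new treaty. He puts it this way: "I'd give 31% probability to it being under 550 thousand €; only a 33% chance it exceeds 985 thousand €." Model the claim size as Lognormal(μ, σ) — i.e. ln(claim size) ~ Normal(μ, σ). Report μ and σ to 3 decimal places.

μ ≈ 6.619, σ ≈ 0.623

If T ~ Lognormal(μ,σ) then ln T ~ Normal(μ,σ), so the p-quantile of ln T is μ + z_p·σ.
ln(550) = 6.31 and ln(985) = 6.893; z_{0.31} = -0.4959, z_{0.67} = 0.4399.
σ = (6.893 − 6.31)/(0.4399 − (-0.4959)) = 0.623.
μ = 6.31 − (-0.4959)·0.623 = 6.619.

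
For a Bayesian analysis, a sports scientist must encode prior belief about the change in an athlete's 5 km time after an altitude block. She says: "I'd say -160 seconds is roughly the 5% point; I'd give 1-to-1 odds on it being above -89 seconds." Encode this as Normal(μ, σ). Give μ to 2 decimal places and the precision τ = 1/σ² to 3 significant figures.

For Normal(μ,σ), the p-quantile is μ + z_p·σ. Here z_{0.05} = -1.645, z_{0.5} = 0.
So -160 = μ − 1.645σ and -89 = μ + 0σ.
Subtracting: σ = (-89 − -160)/(0 − (-1.645)) = 43.16.
Then μ = -160 − (-1.645)·43.16 = -89.00.
Precision τ = 1/σ² = 1/43.16² = 0.000537.

μ = -89.00, τ = 0.000537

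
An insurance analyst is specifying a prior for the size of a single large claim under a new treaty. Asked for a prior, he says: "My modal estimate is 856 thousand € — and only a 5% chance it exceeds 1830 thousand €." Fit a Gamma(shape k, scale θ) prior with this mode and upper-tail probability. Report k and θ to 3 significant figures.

k ≈ 5.78, θ ≈ 179

Gamma(k,θ) with k>1 has mode (k−1)θ, so θ = 856/(k−1).
Need P(X < 1830) = 0.95 with θ tied to k this way. Start at k = 2, θ = 856: P(X<1830) ≈ 0.630.
Too low — raise k to concentrate. Iterating converges to k ≈ 5.78.
Then θ = 856/(5.78−1) ≈ 179.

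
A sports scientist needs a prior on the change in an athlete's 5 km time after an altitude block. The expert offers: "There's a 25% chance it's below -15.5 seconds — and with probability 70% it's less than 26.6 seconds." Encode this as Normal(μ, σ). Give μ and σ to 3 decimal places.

For Normal(μ,σ), the p-quantile is μ + z_p·σ. Here z_{0.25} = -0.6745, z_{0.7} = 0.5244.
So -15.5 = μ − 0.6745σ and 26.6 = μ + 0.5244σ.
Subtracting: σ = (26.6 − -15.5)/(0.5244 − (-0.6745)) = 35.116.
Then μ = -15.5 − (-0.6745)·35.116 = 8.185.

μ = 8.185, σ = 35.116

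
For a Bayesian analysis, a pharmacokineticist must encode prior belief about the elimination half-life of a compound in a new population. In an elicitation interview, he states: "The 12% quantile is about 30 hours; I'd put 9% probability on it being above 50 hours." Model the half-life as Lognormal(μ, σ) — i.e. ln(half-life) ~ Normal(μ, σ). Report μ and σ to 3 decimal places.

μ ≈ 3.640, σ ≈ 0.203

If T ~ Lognormal(μ,σ) then ln T ~ Normal(μ,σ), so the p-quantile of ln T is μ + z_p·σ.
ln(30) = 3.401 and ln(50) = 3.912; z_{0.12} = -1.175, z_{0.91} = 1.341.
σ = (3.912 − 3.401)/(1.341 − (-1.175)) = 0.203.
μ = 3.401 − (-1.175)·0.203 = 3.640.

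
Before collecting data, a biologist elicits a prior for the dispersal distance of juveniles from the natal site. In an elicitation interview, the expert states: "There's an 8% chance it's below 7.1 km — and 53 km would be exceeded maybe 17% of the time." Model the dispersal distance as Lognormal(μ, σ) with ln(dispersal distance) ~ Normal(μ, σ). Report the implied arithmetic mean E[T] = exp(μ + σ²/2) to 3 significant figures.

If T ~ Lognormal(μ,σ) then ln T ~ Normal(μ,σ), so the p-quantile of ln T is μ + z_p·σ.
ln(7.1) = 1.96 and ln(53) = 3.97; z_{0.08} = -1.405, z_{0.83} = 0.9542.
σ = (3.97 − 1.96)/(0.9542 − (-1.405)) = 0.852.
μ = 1.96 − (-1.405)·0.852 = 3.157.
E[T] = exp(μ + σ²/2) = exp(3.157 + 0.3630) = 33.8 km.

E[T] ≈ 33.8 km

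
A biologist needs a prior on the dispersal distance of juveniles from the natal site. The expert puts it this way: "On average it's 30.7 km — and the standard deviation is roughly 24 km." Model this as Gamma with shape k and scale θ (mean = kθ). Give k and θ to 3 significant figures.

For Gamma(k, scale θ): mean = kθ, variance = kθ², so CV = 1/√k.
CV = SD/mean = 24/30.7 = 0.7818, hence k = 1/CV² = 1.64.
Then θ = mean/k = 30.7/1.64 = 18.8.

k ≈ 1.64, θ ≈ 18.8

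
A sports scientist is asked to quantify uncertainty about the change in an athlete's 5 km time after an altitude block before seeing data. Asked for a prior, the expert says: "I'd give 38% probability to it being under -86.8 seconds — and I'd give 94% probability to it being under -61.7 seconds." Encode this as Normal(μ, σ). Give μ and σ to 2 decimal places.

The p-quantile of Normal(μ,σ) is μ + z_p·σ, with z_{0.38} = -0.3055 and z_{0.94} = 1.555.
Eliminate σ: μ = (z₂·x₁ − z₁·x₂)/(z₂ − z₁) = (1.555·-86.8 − (-0.3055)·-61.7)/1.86 = -82.68.
Then σ = (x₂ − x₁)/(z₂ − z₁) = (-61.7 − -86.8)/1.86 = 13.49.

μ = -82.68, σ = 13.49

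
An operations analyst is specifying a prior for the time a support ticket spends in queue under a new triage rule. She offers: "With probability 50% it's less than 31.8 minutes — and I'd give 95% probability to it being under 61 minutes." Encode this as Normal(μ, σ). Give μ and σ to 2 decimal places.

For Normal(μ,σ), the p-quantile is μ + z_p·σ. Here z_{0.5} = 0, z_{0.95} = 1.645.
So 31.8 = μ + 0σ and 61 = μ + 1.645σ.
Subtracting: σ = (61 − 31.8)/(1.645 − (0)) = 17.75.
Then μ = 31.8 − (0)·17.75 = 31.80.

μ = 31.80, σ = 17.75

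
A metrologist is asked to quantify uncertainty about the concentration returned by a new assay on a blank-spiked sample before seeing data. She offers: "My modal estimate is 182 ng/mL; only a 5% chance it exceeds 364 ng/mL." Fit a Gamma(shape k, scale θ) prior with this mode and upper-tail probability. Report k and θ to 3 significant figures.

Gamma(k,θ) with k>1 has mode (k−1)θ, so θ = 182/(k−1).
Need P(X < 364) = 0.95 with θ tied to k this way. Start at k = 2, θ = 182: P(X<364) ≈ 0.594.
Too low — raise k to concentrate. Iterating converges to k ≈ 6.77.
Then θ = 182/(6.77−1) ≈ 31.6.

k ≈ 6.77, θ ≈ 31.6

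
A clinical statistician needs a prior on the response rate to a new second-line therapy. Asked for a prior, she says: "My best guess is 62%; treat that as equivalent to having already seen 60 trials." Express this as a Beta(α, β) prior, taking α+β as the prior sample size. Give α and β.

Under the effective-sample-size interpretation, Beta(α, β) has prior mean α/(α+β) and prior sample size α+β.
So α+β = 60 and α/(α+β) = 0.62, giving α = 0.62·60 = 37.2 and β = 60 − 37.2 = 22.8.

α = 37.2, β = 22.8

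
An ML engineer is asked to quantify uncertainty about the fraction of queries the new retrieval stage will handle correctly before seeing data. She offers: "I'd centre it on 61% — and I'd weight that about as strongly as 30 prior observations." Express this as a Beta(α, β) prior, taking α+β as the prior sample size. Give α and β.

α = 18.3, β = 11.7

Under the effective-sample-size interpretation, Beta(α, β) has prior mean α/(α+β) and prior sample size α+β.
So α+β = 30 and α/(α+β) = 0.61, giving α = 0.61·30 = 18.3 and β = 30 − 18.3 = 11.7.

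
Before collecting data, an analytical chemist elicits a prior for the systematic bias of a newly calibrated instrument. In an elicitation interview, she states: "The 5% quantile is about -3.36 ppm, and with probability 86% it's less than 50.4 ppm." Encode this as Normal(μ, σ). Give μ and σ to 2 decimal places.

For Normal(μ,σ), the p-quantile is μ + z_p·σ. Here z_{0.05} = -1.645, z_{0.86} = 1.08.
So -3.36 = μ − 1.645σ and 50.4 = μ + 1.08σ.
Subtracting: σ = (50.4 − -3.36)/(1.08 − (-1.645)) = 19.73.
Then μ = -3.36 − (-1.645)·19.73 = 29.09.

μ = 29.09, σ = 19.73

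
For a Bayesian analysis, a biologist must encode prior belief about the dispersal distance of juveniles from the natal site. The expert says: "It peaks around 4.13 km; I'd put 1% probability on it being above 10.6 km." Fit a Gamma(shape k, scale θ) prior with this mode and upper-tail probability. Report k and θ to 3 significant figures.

k ≈ 6.25, θ ≈ 0.786

Gamma(k,θ) with k>1 has mode (k−1)θ, so θ = 4.13/(k−1).
Need P(X < 10.6) = 0.99 with θ tied to k this way. Start at k = 2, θ = 4.13: P(X<10.6) ≈ 0.726.
Too low — raise k to concentrate. Iterating converges to k ≈ 6.25.
Then θ = 4.13/(6.25−1) ≈ 0.786.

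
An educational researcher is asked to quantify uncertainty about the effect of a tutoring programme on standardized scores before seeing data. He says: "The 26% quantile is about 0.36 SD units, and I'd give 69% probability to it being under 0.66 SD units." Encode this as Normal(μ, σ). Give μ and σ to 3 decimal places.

The p-quantile of Normal(μ,σ) is μ + z_p·σ, with z_{0.26} = -0.6433 and z_{0.69} = 0.4959.
Eliminate σ: μ = (z₂·x₁ − z₁·x₂)/(z₂ − z₁) = (0.4959·0.36 − (-0.6433)·0.66)/1.139 = 0.529.
Then σ = (x₂ − x₁)/(z₂ − z₁) = (0.66 − 0.36)/1.139 = 0.263.

μ = 0.529, σ = 0.263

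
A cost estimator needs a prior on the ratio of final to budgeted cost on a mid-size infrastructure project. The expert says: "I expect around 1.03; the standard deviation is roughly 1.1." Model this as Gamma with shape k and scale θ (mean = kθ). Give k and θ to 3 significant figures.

k ≈ 0.877, θ ≈ 1.17

For Gamma(k, scale θ): mean = kθ, variance = kθ², so CV = 1/√k.
CV = SD/mean = 1.1/1.03 = 1.068, hence k = 1/CV² = 0.877.
Then θ = mean/k = 1.03/0.877 = 1.17.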